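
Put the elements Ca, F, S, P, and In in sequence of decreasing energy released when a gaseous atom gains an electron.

F, S, P, In, Ca

F is in period 2, group 17; P is in period 3, group 15; S is in period 3, group 16; Ca is in period 4, group 2; In is in period 5, group 13.
Atoms with high Z_eff and room in the valence shell (especially the halogens) have the most exothermic electron affinities.
These span different periods and groups, so the two trends combine.
In > Ca: period and group pull opposite ways; the across-period shift dominates (29 vs 2 kJ/mol).
P > In: both effects reinforce here, so P is clearly the higher of the two.
S > P: S lies to the right of P in period 3, so the across-period effect alone puts S higher.
F > S: relative to S, both the across-period and down-group shifts push F's electron affinity up.
Approximate values (kJ/mol): F 328, P 72, S 200, Ca 2, In 29.
So from highest to lowest: F > S > P > In > Ca.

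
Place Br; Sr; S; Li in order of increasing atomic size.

S < Br < Li < Sr

Li is in period 2, group 1; S is in period 3, group 16; Br is in period 4, group 17; Sr is in period 5, group 2.
Atomic radius shrinks across a period as nuclear charge pulls the same shell inward, and grows down a group as new shells are added.
These span different periods and groups, so the two trends combine.
Br > S: the two effects oppose for this pair; the down-group effect wins (114 vs 103 pm).
Li > Br: period and group pull opposite ways; the across-period shift dominates (133 vs 114 pm).
Sr > Li: the two effects oppose for this pair; the down-group effect wins (185 vs 133 pm).
For reference (pm): Li 133, S 103, Br 114, Sr 185.
So from smallest to largest: S < Br < Li < Sr.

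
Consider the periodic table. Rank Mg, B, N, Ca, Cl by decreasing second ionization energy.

N, B, Cl, Mg, Ca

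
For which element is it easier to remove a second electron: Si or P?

Consider each +1 ion: Si⁺ still has 3 valence electrons; P⁺ still has 4 valence electrons.
All are still removing valence electrons, so compare the +1 ions as you would atoms: IE_2 generally rises across a period (higher Z_eff) and falls down a group (larger shell), subject to the usual subshell exceptions.
Valence configurations: Si⁺ [Ne]3s²3p¹, P⁺ [Ne]3s²3p².
The numbers (kJ/mol): Si 1577, P 1907.
Overall IE_2 order: Si < P.

Si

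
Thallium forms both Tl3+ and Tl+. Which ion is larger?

Tl+

Both ions have Z = 81 protons, but Tl3+ has lost more electrons, so its remaining electrons feel a larger effective nuclear charge per electron and are pulled in more tightly.
Higher positive charge → smaller ion, so Tl+ > Tl3+.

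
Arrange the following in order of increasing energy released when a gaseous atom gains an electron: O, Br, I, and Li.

Li is in period 2, group 1; O is in period 2, group 16; Br is in period 4, group 17; I is in period 5, group 17.
Adding an electron releases more energy for atoms nearer the top right (short of the noble gases).
These span different periods and groups, so the two trends combine.
O > Li: both are in period 2; the period trend gives O the larger value.
I > O: the two effects oppose for this pair; the across-period effect wins (295 vs 141 kJ/mol).
Br > I: Br sits above I in group 17, so the down-group effect alone puts Br higher.
Approximate values (kJ/mol): Li 60, O 141, Br 325, I 295.
So from lowest to highest: Li < O < I < Br.

Li < O < I < Br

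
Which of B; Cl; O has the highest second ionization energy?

O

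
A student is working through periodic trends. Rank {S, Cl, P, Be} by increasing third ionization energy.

IE_3 is the cost of taking one more electron from the +2 cation: S²⁺ still has 4 valence electrons; Cl²⁺ still has 5 valence electrons; P²⁺ still has 3 valence electrons; Be²⁺ is the bare [He] core.
Core electrons are held far more tightly than valence electrons, so Be tops the IE_3 order.
Valence configurations: S²⁺ [Ne]3s²3p², Cl²⁺ [Ne]3s²3p³, P²⁺ [Ne]3s²3p¹.
Approximate IE_3 values (kJ/mol): S 3357, Cl 3822, P 2914, Be 14849.
Hence IE_3: P < S < Cl < Be.

P < S < Cl < Be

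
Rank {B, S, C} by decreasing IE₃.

After 2 electrons have been removed, what remains? B²⁺ still has 1 valence electron; S²⁺ still has 4 valence electrons; C²⁺ still has 2 valence electrons.
All are still removing valence electrons, so compare the +2 ions as you would atoms: IE_3 generally rises across a period (higher Z_eff) and falls down a group (larger shell), subject to the usual subshell exceptions.
Valence configurations: B²⁺ [He]2s¹, S²⁺ [Ne]3s²3p², C²⁺ [He]2s².
Tabulated IE_3 (kJ/mol): B 3660, S 3357, C 4620.
Hence IE_3: S < B < C.

C > B > S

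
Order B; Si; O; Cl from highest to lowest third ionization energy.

Consider each +2 ion: B²⁺ still has 1 valence electron; Si²⁺ still has 2 valence electrons; O²⁺ still has 4 valence electrons; Cl²⁺ still has 5 valence electrons.
All are still removing valence electrons, so compare the +2 ions as you would atoms: IE_3 generally rises across a period (higher Z_eff) and falls down a group (larger shell), subject to the usual subshell exceptions.
Valence configurations: B²⁺ [He]2s¹, Si²⁺ [Ne]3s², O²⁺ [He]2s²2p², Cl²⁺ [Ne]3s²3p³.
The numbers (kJ/mol): B 3660, Si 3232, O 5300, Cl 3822.
So the third ionization energies run Si < B < Cl < O.

O > Cl > B > Si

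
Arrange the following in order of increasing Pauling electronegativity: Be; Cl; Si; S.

Be < Si < S < Cl

Be is in period 2, group 2; Si is in period 3, group 14; S is in period 3, group 16; Cl is in period 3, group 17.
EN rises left→right (higher Z_eff, smaller atoms) and falls top→bottom (larger, more shielded atoms).
These span different periods and groups, so the two trends combine.
Si > Be: the two effects oppose for this pair; the across-period effect wins (1.90 vs 1.57).
S > Si: both are in period 3; the period trend gives S the larger value.
Cl > S: both are in period 3; the period trend gives Cl the larger value.
For reference (Pauling): Be 1.57, Si 1.90, S 2.58, Cl 3.16.
So from lowest to highest: Be < Si < S < Cl.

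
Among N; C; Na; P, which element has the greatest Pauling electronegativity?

N

Smaller atoms with higher effective nuclear charge are more electronegative.
Neither a single period nor a single group — weigh both effects.
P > Na: P lies to the right of Na in period 3, so the across-period effect alone puts P higher.
C > P: the two effects oppose for this pair; the down-group effect wins (2.55 vs 2.19).
N > C: both are in period 2; the period trend gives N the larger value.
Tabulated electronegativity (Pauling): C 2.55, N 3.04, Na 0.93, P 2.19.
The greatest Pauling electronegativity among these belongs to N.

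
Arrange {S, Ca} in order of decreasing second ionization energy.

S > Ca

Consider each +1 ion: S⁺ still has 5 valence electrons; Ca⁺ still has 1 valence electron.
All are still removing valence electrons, so compare the +1 ions as you would atoms: IE_2 generally rises across a period (higher Z_eff) and falls down a group (larger shell), subject to the usual subshell exceptions.
Valence configurations: S⁺ [Ne]3s²3p³, Ca⁺ [Ar]4s¹.
The numbers (kJ/mol): S 2252, Ca 1145.
So the second ionization energies run Ca < S.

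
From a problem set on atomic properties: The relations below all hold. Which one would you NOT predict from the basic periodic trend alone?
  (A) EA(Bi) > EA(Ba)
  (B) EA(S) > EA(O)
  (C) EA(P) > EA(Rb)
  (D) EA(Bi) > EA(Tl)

(B)

The general trend: electron affinity increases across a period and decreases down a group.
(A) Bi (period 6, group 15) vs Ba (period 6, group 2): the stated order agrees with the simple trend.
(B) S (period 3, group 16) vs O (period 2, group 16): the stated order contradicts the simple trend.
(C) P (period 3, group 15) vs Rb (period 5, group 1): the stated order agrees with the simple trend.
(D) Bi (period 6, group 15) vs Tl (period 6, group 13): the stated order agrees with the simple trend.
The exception is (B): the compact 2p subshell of O repels the added electron more than S's larger 3p does.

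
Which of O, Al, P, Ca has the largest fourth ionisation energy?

Al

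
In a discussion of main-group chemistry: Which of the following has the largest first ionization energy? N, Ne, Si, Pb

Ne

N is in period 2, group 15; Ne is in period 2, group 18; Si is in period 3, group 14; Pb is in period 6, group 14.
First ionization energy rises across a period (greater Z_eff holds electrons more tightly) and falls down a group (valence electrons are farther from the nucleus).
Here both period and group differ, so the two effects have to be weighed against each other.
Si > Pb: Si sits above Pb in group 14, so the down-group effect alone puts Si higher.
N > Si: both effects reinforce here, so N is clearly the higher of the two.
Ne > N: both are in period 2; the period trend gives Ne the larger value.
Approximate values (kJ/mol): N 1402, Ne 2081, Si 786, Pb 716.
The largest first ionization energy among these belongs to Ne.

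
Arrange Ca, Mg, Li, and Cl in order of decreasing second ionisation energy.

Li > Cl > Mg > Ca

IE_2 is the cost of taking one more electron from the +1 cation: Ca⁺ still has 1 valence electron; Mg⁺ still has 1 valence electron; Li⁺ is the bare [He] core; Cl⁺ still has 6 valence electrons.
Pulling an electron out of a noble-gas core costs far more than removing a remaining valence electron, so Li sits at the high end of IE_2.
Valence configurations: Ca⁺ [Ar]4s¹, Mg⁺ [Ne]3s¹, Cl⁺ [Ne]3s²3p⁴.
Tabulated IE_2 (kJ/mol): Ca 1145, Mg 1451, Li 7298, Cl 2298.
Hence IE_2: Ca < Mg < Cl < Li.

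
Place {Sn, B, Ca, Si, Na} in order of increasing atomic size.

B is in period 2, group 13; Na is in period 3, group 1; Si is in period 3, group 14; Ca is in period 4, group 2; Sn is in period 5, group 14.
Across a period the added protons contract the valence shell; down a group each new principal shell makes the atom larger.
Neither a single period nor a single group — weigh both effects.
Si > B: period and group pull opposite ways; the down-group shift dominates (116 vs 85 pm).
Sn > Si: Sn sits below Si in group 14, so the down-group effect alone puts Sn larger.
Na > Sn: period and group pull opposite ways; the across-period shift dominates (155 vs 140 pm).
Ca > Na: the two effects oppose for this pair; the down-group effect wins (171 vs 155 pm).
For reference (pm): B 85, Na 155, Si 116, Ca 171, Sn 140.
So from smallest to largest: B < Si < Sn < Na < Ca.

B, Si, Sn, Na, Ca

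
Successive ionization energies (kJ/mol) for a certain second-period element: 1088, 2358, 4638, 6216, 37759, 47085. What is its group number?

Look for the largest jump between consecutive ionization energies: IE5/IE4 ≈ 6.1, far larger than any earlier ratio.
That jump marks the point where a core electron is being removed. So the atom has 4 valence electrons.
A main-group element with 4 valence electrons is in group 14.

Group 14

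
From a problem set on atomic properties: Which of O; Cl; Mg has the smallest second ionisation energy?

IE_2 is the cost of taking one more electron from the +1 cation: O⁺ still has 5 valence electrons; Cl⁺ still has 6 valence electrons; Mg⁺ still has 1 valence electron.
All are still removing valence electrons, so compare the +1 ions as you would atoms: IE_2 generally rises across a period (higher Z_eff) and falls down a group (larger shell), subject to the usual subshell exceptions.
Valence configurations: O⁺ [He]2s²2p³, Cl⁺ [Ne]3s²3p⁴, Mg⁺ [Ne]3s¹.
Tabulated IE_2 (kJ/mol): O 3388, Cl 2298, Mg 1451.
So the second ionization energies run Mg < Cl < O.

Mg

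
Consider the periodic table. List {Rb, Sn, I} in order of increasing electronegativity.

Rb is in period 5, group 1; Sn is in period 5, group 14; I is in period 5, group 17.
Electronegativity increases across a period and decreases down a group, tracking effective nuclear charge and atomic size.
All lie in period 5, so electronegativity increases left to right.
So from lowest to highest: Rb < Sn < I.

Rb, Sn, I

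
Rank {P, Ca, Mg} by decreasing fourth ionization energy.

Mg > Ca > P

IE_4 is the cost of taking one more electron from the +3 cation: P³⁺ still has 2 valence electrons; Ca³⁺ is already 1 electron into the core; Mg³⁺ is already 1 electron into the core.
Breaking into a closed-shell core is much more expensive than removing a leftover valence electron — Ca and Mg have the largest IE_4 here.
Approximate IE_4 values (kJ/mol): P 4964, Ca 6491, Mg 10543.
So the fourth ionization energies run P < Ca < Mg.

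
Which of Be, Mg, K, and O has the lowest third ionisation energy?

IE_3 is the cost of taking one more electron from the +2 cation: Be²⁺ is the bare [He] core; Mg²⁺ is the bare [Ne] core; K²⁺ is already 1 electron into the core; O²⁺ still has 4 valence electrons.
Usually core removal costs more than valence removal, but here the competition is close: a tightly held n=2 valence electron can cost more to remove than an n=3 core electron, so the actual values have to decide it.
The numbers (kJ/mol): Be 14849, Mg 7733, K 4420, O 5300.
Overall IE_3 order: K < O < Mg < Be.

K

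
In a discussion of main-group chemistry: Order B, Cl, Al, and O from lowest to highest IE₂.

Al < Cl < B < O

The second ionization energy removes an electron from the +1 ion. For each element: B⁺ still has 2 valence electrons; Cl⁺ still has 6 valence electrons; Al⁺ still has 2 valence electrons; O⁺ still has 5 valence electrons.
All are still removing valence electrons, so compare the +1 ions as you would atoms: IE_2 generally rises across a period (higher Z_eff) and falls down a group (larger shell), subject to the usual subshell exceptions.
Valence configurations: B⁺ [He]2s², Cl⁺ [Ne]3s²3p⁴, Al⁺ [Ne]3s², O⁺ [He]2s²2p³.
Tabulated IE_2 (kJ/mol): B 2427, Cl 2298, Al 1817, O 3388.
Hence IE_2: Al < Cl < B < O.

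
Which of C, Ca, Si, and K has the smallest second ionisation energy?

Ca

IE_2 is the cost of taking one more electron from the +1 cation: C⁺ still has 3 valence electrons; Ca⁺ still has 1 valence electron; Si⁺ still has 3 valence electrons; K⁺ is the bare [Ar] core.
Core electrons are held far more tightly than valence electrons, so K tops the IE_2 order.
Valence configurations: C⁺ [He]2s²2p¹, Ca⁺ [Ar]4s¹, Si⁺ [Ne]3s²3p¹.
The numbers (kJ/mol): C 2353, Ca 1145, Si 1577, K 3052.
So the second ionization energies run Ca < Si < C < K.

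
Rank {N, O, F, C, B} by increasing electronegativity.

B, C, N, O, F

B is in period 2, group 13; C is in period 2, group 14; N is in period 2, group 15; O is in period 2, group 16; F is in period 2, group 17.
Smaller atoms with higher effective nuclear charge are more electronegative.
All lie in period 2, so electronegativity increases left to right.
So from lowest to highest: B < C < N < O < F.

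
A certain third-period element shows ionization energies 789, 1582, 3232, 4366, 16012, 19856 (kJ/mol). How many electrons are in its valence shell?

4

Look for the largest jump between consecutive ionization energies: IE5/IE4 ≈ 3.7, far larger than any earlier ratio.
That jump marks the point where a core electron is being removed. So the atom has 4 valence electrons.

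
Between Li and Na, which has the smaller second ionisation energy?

The second ionization energy removes an electron from the +1 ion. For each element: Li⁺ is the bare [He] core; Na⁺ is the bare [Ne] core.
All of these are removing an electron from a noble-gas core or deeper; the smaller core (lower principal quantum number) is held far more tightly, and within a period the higher nuclear charge binds the same core more tightly.
Tabulated IE_2 (kJ/mol): Li 7298, Na 4562.
So the second ionization energies run Na < Li.

Na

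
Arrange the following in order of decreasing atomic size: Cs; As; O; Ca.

O is in period 2, group 16; Ca is in period 4, group 2; As is in period 4, group 15; Cs is in period 6, group 1.
Across a period the added protons contract the valence shell; down a group each new principal shell makes the atom larger.
Here both period and group differ, so the two effects have to be weighed against each other.
As > O: both effects reinforce here, so As is clearly the larger of the two.
Ca > As: Ca lies to the left of As in period 4, so the across-period effect alone puts Ca larger.
Cs > Ca: both effects reinforce here, so Cs is clearly the larger of the two.
Approximate values (pm): O 63, Ca 171, As 121, Cs 232.
So from largest to smallest: Cs > Ca > As > O.

Cs > Ca > As > O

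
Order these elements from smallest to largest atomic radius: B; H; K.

Moving right in a period, electrons are added to the same shell under a stronger nuclear pull, so atoms get smaller; moving down, a new shell is opened and atoms get larger.
These span different periods and groups, so the two trends combine.
B > H: period and group pull opposite ways; the down-group shift dominates (85 vs 32 pm).
K > B: both effects reinforce here, so K is clearly the larger of the two.
Tabulated atomic radius (pm): H 32, B 85, K 196.
So from smallest to largest: H < B < K.

H, B, K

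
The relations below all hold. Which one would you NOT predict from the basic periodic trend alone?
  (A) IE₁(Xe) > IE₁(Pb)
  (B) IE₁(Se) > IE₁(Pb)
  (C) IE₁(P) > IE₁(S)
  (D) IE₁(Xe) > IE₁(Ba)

(C)

The general trend: first ionization energy increases across a period and decreases down a group.
(A) Xe (period 5, group 18) vs Pb (period 6, group 14): the stated order agrees with the simple trend.
(B) Se (period 4, group 16) vs Pb (period 6, group 14): the stated order agrees with the simple trend.
(C) P (period 3, group 15) vs S (period 3, group 16): the stated order contradicts the simple trend.
(D) Xe (period 5, group 18) vs Ba (period 6, group 2): the stated order agrees with the simple trend.
The exception is (C): S (3p⁴) ionizes more easily than half-filled P (3p³) because the paired 3p electron in S is pushed out by e⁻–e⁻ repulsion.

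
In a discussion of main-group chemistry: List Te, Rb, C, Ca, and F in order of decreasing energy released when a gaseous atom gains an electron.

F, Te, C, Rb, Ca

Adding an electron releases more energy for atoms nearer the top right (short of the noble gases).
Here both period and group differ, so the two effects have to be weighed against each other.
Rb > Ca: this pair runs against the simple trend — see the exception note.
C > Rb: relative to Rb, both the across-period and down-group shifts push C's electron affinity up.
Te > C: period and group pull opposite ways; the across-period shift dominates (190 vs 122 kJ/mol).
F > Te: relative to Te, both the across-period and down-group shifts push F's electron affinity up.
Note the exception: Rb has a higher electron affinity than Ca, contrary to the simple trend — adding an electron to Ca (ns²) has to open a new, higher-energy np subshell, which is unfavourable.
Tabulated electron affinity (kJ/mol): C 122, F 328, Ca 2, Rb 47, Te 190.
So from highest to lowest: F > Te > C > Rb > Ca.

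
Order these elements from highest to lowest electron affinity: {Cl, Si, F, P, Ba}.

Cl > F > Si > P > Ba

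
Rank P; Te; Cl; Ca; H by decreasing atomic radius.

Ca, Te, P, Cl, H

H is in period 1, group 1; P is in period 3, group 15; Cl is in period 3, group 17; Ca is in period 4, group 2; Te is in period 5, group 16.
Radius decreases left→right (rising Z_eff, same n) and increases top→bottom (higher n).
These span different periods and groups, so the two trends combine.
Cl > H: period and group pull opposite ways; the down-group shift dominates (99 vs 32 pm).
P > Cl: both are in period 3; the period trend gives P the larger value.
Te > P: the two effects oppose for this pair; the down-group effect wins (136 vs 111 pm).
Ca > Te: period and group pull opposite ways; the across-period shift dominates (171 vs 136 pm).
Tabulated atomic radius (pm): H 32, P 111, Cl 99, Ca 171, Te 136.
So from largest to smallest: Ca > Te > P > Cl > H.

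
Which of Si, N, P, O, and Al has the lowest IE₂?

IE_2 is the cost of taking one more electron from the +1 cation: Si⁺ still has 3 valence electrons; N⁺ still has 4 valence electrons; P⁺ still has 4 valence electrons; O⁺ still has 5 valence electrons; Al⁺ still has 2 valence electrons.
All are still removing valence electrons, so compare the +1 ions as you would atoms: IE_2 generally rises across a period (higher Z_eff) and falls down a group (larger shell), subject to the usual subshell exceptions.
Valence configurations: Si⁺ [Ne]3s²3p¹, N⁺ [He]2s²2p², P⁺ [Ne]3s²3p², O⁺ [He]2s²2p³, Al⁺ [Ne]3s².
Si⁺ loses a lone 3p electron whereas Al⁺ must break into a filled 3s² pair, so IE_2(Al) > IE_2(Si) even though Si has the higher nuclear charge.
Tabulated IE_2 (kJ/mol): Si 1577, N 2856, P 1907, O 3388, Al 1817.
Putting it together, IE_2: Si < Al < P < N < O.

Si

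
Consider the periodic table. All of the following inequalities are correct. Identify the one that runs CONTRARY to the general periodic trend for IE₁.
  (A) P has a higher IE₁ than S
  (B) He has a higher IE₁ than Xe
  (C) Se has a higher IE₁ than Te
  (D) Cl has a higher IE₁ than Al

(A)

The general trend: IE₁ increases across a period and decreases down a group.
(A) P (period 3, group 15) vs S (period 3, group 16): the stated order contradicts the simple trend.
(B) He (period 1, group 18) vs Xe (period 5, group 18): the stated order agrees with the simple trend.
(C) Se (period 4, group 16) vs Te (period 5, group 16): the stated order agrees with the simple trend.
(D) Cl (period 3, group 17) vs Al (period 3, group 13): the stated order agrees with the simple trend.
The exception is (A): S (3p⁴) ionizes more easily than half-filled P (3p³) because the paired 3p electron in S is pushed out by e⁻–e⁻ repulsion.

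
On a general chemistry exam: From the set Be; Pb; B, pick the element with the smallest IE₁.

Pb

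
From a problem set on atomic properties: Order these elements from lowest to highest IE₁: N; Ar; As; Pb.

IE₁ increases left→right with effective nuclear charge and decreases top→bottom as the valence shell moves farther out.
These span different periods and groups, so the two trends combine.
As > Pb: both effects reinforce here, so As is clearly the higher of the two.
N > As: they share group 15; the group trend gives N the larger value.
Ar > N: the two effects oppose for this pair; the across-period effect wins (1521 vs 1402 kJ/mol).
Approximate values (kJ/mol): N 1402, Ar 1521, As 947, Pb 716.
So from lowest to highest: Pb < As < N < Ar.

Pb < As < N < Ar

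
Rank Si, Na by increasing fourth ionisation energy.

Si, Na

IE_4 is the cost of taking one more electron from the +3 cation: Si³⁺ still has 1 valence electron; Na³⁺ is already 2 electrons into the core.
Core electrons are held far more tightly than valence electrons, so Na tops the IE_4 order.
The numbers (kJ/mol): Si 4356, Na 9543.
Hence IE_4: Si < Na.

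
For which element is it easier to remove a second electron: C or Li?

After 1 electron has been removed, what remains? C⁺ still has 3 valence electrons; Li⁺ is the bare [He] core.
Pulling an electron out of a noble-gas core costs far more than removing a remaining valence electron, so Li sits at the high end of IE_2.
The numbers (kJ/mol): C 2353, Li 7298.
Overall IE_2 order: C < Li.

C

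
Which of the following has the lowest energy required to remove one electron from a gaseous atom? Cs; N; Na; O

N is in period 2, group 15; O is in period 2, group 16; Na is in period 3, group 1; Cs is in period 6, group 1.
First ionization energy rises across a period (greater Z_eff holds electrons more tightly) and falls down a group (valence electrons are farther from the nucleus).
Here both period and group differ, so the two effects have to be weighed against each other.
Na > Cs: they share group 1; the group trend gives Na the larger value.
O > Na: both effects reinforce here, so O is clearly the higher of the two.
N > O: this pair runs against the simple trend — see the exception note.
Note the exception: N has a higher first ionization energy than O, contrary to the simple trend — pairing an electron in O's 2p⁴ costs repulsion energy, so O ionizes more easily than half-filled N (2p³).
Approximate values (kJ/mol): N 1402, O 1314, Na 496, Cs 376.
The lowest energy required to remove one electron from a gaseous atom among these belongs to Cs.

Cs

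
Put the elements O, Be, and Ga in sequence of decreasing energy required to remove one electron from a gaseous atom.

O, Be, Ga

Removing the outermost electron gets harder across a period and easier down a group.
Here both period and group differ, so the two effects have to be weighed against each other.
Be > Ga: the two effects oppose for this pair; the down-group effect wins (900 vs 579 kJ/mol).
O > Be: O lies to the right of Be in period 2, so the across-period effect alone puts O higher.
For reference (kJ/mol): Be 900, O 1314, Ga 579.
So from highest to lowest: O > Be > Ga.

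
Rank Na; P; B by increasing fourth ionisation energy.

P, Na, B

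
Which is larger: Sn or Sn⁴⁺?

Sn

Forming Sn⁴⁺ removes 4 electrons from Sn. Fewer electrons for the same nuclear charge means less shielding and a higher Z_eff on the remaining electrons.
A cation is smaller than its parent atom: Sn⁴⁺ < Sn.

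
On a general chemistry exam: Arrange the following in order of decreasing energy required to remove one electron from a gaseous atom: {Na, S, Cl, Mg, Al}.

Cl, S, Mg, Al, Na

Removing the outermost electron gets harder across a period and easier down a group.
All lie in period 3; the across-period trend (first ionization energy increases left to right) applies, with the exception below.
Note the exception: Mg has a higher first ionization energy than Al, contrary to the simple trend — Al's single 3p electron is easier to remove than one from Mg's filled 3s².
For reference (kJ/mol): Na 496, Mg 738, Al 578, S 1000, Cl 1251.
So from highest to lowest: Cl > S > Mg > Al > Na.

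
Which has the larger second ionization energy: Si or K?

After 1 electron has been removed, what remains? Si⁺ still has 3 valence electrons; K⁺ is the bare [Ar] core.
Breaking into a closed-shell core is much more expensive than removing a leftover valence electron — K has the largest IE_2 here.
Approximate IE_2 values (kJ/mol): Si 1577, K 3052.
Putting it together, IE_2: Si < K.

K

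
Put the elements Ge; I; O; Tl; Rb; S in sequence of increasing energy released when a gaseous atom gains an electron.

Tl < Rb < Ge < O < S < I

O is in period 2, group 16; S is in period 3, group 16; Ge is in period 4, group 14; Rb is in period 5, group 1; I is in period 5, group 17; Tl is in period 6, group 13.
EA tends to increase across a period and decrease down a group, though the pattern is less regular than for IE or radius.
Neither a single period nor a single group — weigh both effects.
Rb > Tl: the two effects oppose for this pair; the down-group effect wins (47 vs 19 kJ/mol).
Ge > Rb: relative to Rb, both the across-period and down-group shifts push Ge's electron affinity up.
O > Ge: relative to Ge, both the across-period and down-group shifts push O's electron affinity up.
S > O: this pair runs against the simple trend — see the exception note.
I > S: period and group pull opposite ways; the across-period shift dominates (295 vs 200 kJ/mol).
Note the exception: S has a higher electron affinity than O, contrary to the simple trend — the compact 2p subshell of O repels the added electron more than S's larger 3p does.
For reference (kJ/mol): O 141, S 200, Ge 119, Rb 47, I 295, Tl 19.
So from lowest to highest: Tl < Rb < Ge < O < S < I.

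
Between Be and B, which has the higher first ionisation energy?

Be is in period 2, group 2; B is in period 2, group 13.
IE₁ increases left→right with effective nuclear charge and decreases top→bottom as the valence shell moves farther out.
All lie in period 2; the across-period trend (first ionization energy increases left to right) applies, with the exception below.
Note the exception: Be has a higher first ionization energy than B, contrary to the simple trend — removing B's lone 2p electron is easier than breaking Be's filled 2s².
For reference (kJ/mol): Be 900, B 801.
So Be has the higher first ionisation energy (Be > B).

Be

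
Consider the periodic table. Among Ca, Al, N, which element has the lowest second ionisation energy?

The second ionization energy removes an electron from the +1 ion. For each element: Ca⁺ still has 1 valence electron; Al⁺ still has 2 valence electrons; N⁺ still has 4 valence electrons.
All are still removing valence electrons, so compare the +1 ions as you would atoms: IE_2 generally rises across a period (higher Z_eff) and falls down a group (larger shell), subject to the usual subshell exceptions.
Valence configurations: Ca⁺ [Ar]4s¹, Al⁺ [Ne]3s², N⁺ [He]2s²2p².
Tabulated IE_2 (kJ/mol): Ca 1145, Al 1817, N 2856.
Putting it together, IE_2: Ca < Al < N.

Ca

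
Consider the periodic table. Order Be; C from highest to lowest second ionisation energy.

IE_2 is the cost of taking one more electron from the +1 cation: Be⁺ still has 1 valence electron; C⁺ still has 3 valence electrons.
All are still removing valence electrons, so compare the +1 ions as you would atoms: IE_2 generally rises across a period (higher Z_eff) and falls down a group (larger shell), subject to the usual subshell exceptions.
Valence configurations: Be⁺ [He]2s¹, C⁺ [He]2s²2p¹.
The numbers (kJ/mol): Be 1757, C 2353.
Overall IE_2 order: Be < C.

C > Be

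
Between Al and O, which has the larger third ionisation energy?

O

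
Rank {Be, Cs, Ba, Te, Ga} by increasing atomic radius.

Be is in period 2, group 2; Ga is in period 4, group 13; Te is in period 5, group 16; Cs is in period 6, group 1; Ba is in period 6, group 2.
Radius decreases left→right (rising Z_eff, same n) and increases top→bottom (higher n).
Neither a single period nor a single group — weigh both effects.
Ga > Be: period and group pull opposite ways; the down-group shift dominates (124 vs 102 pm).
Te > Ga: the two effects oppose for this pair; the down-group effect wins (136 vs 124 pm).
Ba > Te: relative to Te, both the across-period and down-group shifts push Ba's atomic radius up.
Cs > Ba: Cs lies to the left of Ba in period 6, so the across-period effect alone puts Cs larger.
For reference (pm): Be 102, Ga 124, Te 136, Cs 232, Ba 196.
So from smallest to largest: Be < Ga < Te < Ba < Cs.

Be, Ga, Te, Ba, Cs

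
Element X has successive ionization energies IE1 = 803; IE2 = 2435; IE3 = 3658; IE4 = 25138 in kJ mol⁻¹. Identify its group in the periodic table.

Look for the largest jump between consecutive ionization energies: IE4/IE3 ≈ 6.9, far larger than any earlier ratio.
That jump marks the point where a core electron is being removed. So the atom has 3 valence electrons.
A main-group element with 3 valence electrons is in group 13.

Group 13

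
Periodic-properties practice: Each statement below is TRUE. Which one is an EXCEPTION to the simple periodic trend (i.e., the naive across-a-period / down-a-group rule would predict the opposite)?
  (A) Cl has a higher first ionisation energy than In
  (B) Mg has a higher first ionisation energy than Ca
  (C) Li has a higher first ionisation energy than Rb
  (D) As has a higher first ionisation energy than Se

The general trend: first ionisation energy increases across a period and decreases down a group.
(A) Cl (period 3, group 17) vs In (period 5, group 13): the stated order agrees with the simple trend.
(B) Mg (period 3, group 2) vs Ca (period 4, group 2): the stated order agrees with the simple trend.
(C) Li (period 2, group 1) vs Rb (period 5, group 1): the stated order agrees with the simple trend.
(D) As (period 4, group 15) vs Se (period 4, group 16): the stated order contradicts the simple trend.
The exception is (D): Se (4p⁴) ionizes more easily than half-filled As (4p³).

(D)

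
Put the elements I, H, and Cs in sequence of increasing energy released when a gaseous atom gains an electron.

H is in period 1, group 1; I is in period 5, group 17; Cs is in period 6, group 1.
Atoms with high Z_eff and room in the valence shell (especially the halogens) have the most exothermic electron affinities.
These span different periods and groups, so the two trends combine.
H > Cs: they share group 1; the group trend gives H the larger value.
I > H: period and group pull opposite ways; the across-period shift dominates (295 vs 73 kJ/mol).
Tabulated electron affinity (kJ/mol): H 73, I 295, Cs 46.
So from lowest to highest: Cs < H < I.

Cs, H, I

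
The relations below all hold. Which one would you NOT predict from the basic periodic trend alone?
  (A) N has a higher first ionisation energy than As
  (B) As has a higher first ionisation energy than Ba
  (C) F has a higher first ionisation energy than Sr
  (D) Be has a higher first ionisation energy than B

(D)

The general trend: first ionisation energy increases across a period and decreases down a group.
(A) N (period 2, group 15) vs As (period 4, group 15): the stated order agrees with the simple trend.
(B) As (period 4, group 15) vs Ba (period 6, group 2): the stated order agrees with the simple trend.
(C) F (period 2, group 17) vs Sr (period 5, group 2): the stated order agrees with the simple trend.
(D) Be (period 2, group 2) vs B (period 2, group 13): the stated order contradicts the simple trend.
The exception is (D): removing B's lone 2p electron is easier than breaking Be's filled 2s².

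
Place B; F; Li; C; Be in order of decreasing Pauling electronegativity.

EN rises left→right (higher Z_eff, smaller atoms) and falls top→bottom (larger, more shielded atoms).
All lie in period 2, so electronegativity increases left to right.
So from highest to lowest: F > C > B > Be > Li.

F, C, B, Be, Li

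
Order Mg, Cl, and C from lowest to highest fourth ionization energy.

The fourth ionization energy removes an electron from the +3 ion. For each element: Mg³⁺ is already 1 electron into the core; Cl³⁺ still has 4 valence electrons; C³⁺ still has 1 valence electron.
Breaking into a closed-shell core is much more expensive than removing a leftover valence electron — Mg has the largest IE_4 here.
Valence configurations: Cl³⁺ [Ne]3s²3p², C³⁺ [He]2s¹.
The numbers (kJ/mol): Mg 10543, Cl 5159, C 6223.
Overall IE_4 order: Cl < C < Mg.

Cl, C, Mg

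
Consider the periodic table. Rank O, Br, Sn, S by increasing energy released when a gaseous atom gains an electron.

O is in period 2, group 16; S is in period 3, group 16; Br is in period 4, group 17; Sn is in period 5, group 14.
Adding an electron releases more energy for atoms nearer the top right (short of the noble gases).
These span different periods and groups, so the two trends combine.
O > Sn: relative to Sn, both the across-period and down-group shifts push O's electron affinity up.
S > O: this pair runs against the simple trend — see the exception note.
Br > S: the two effects oppose for this pair; the across-period effect wins (325 vs 200 kJ/mol).
Note the exception: S has a higher electron affinity than O, contrary to the simple trend — the compact 2p subshell of O repels the added electron more than S's larger 3p does.
Approximate values (kJ/mol): O 141, S 200, Br 325, Sn 107.
So from lowest to highest: Sn < O < S < Br.

Sn < O < S < Br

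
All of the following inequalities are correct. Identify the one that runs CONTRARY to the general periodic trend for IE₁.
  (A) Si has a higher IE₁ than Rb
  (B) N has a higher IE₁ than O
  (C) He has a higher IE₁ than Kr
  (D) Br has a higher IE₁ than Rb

(B)

The general trend: IE₁ increases across a period and decreases down a group.
(A) Si (period 3, group 14) vs Rb (period 5, group 1): the stated order agrees with the simple trend.
(B) N (period 2, group 15) vs O (period 2, group 16): the stated order contradicts the simple trend.
(C) He (period 1, group 18) vs Kr (period 4, group 18): the stated order agrees with the simple trend.
(D) Br (period 4, group 17) vs Rb (period 5, group 1): the stated order agrees with the simple trend.
The exception is (B): pairing an electron in O's 2p⁴ costs repulsion energy, so O ionizes more easily than half-filled N (2p³).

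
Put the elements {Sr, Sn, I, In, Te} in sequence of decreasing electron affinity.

I, Te, Sn, In, Sr

Sr is in period 5, group 2; In is in period 5, group 13; Sn is in period 5, group 14; Te is in period 5, group 16; I is in period 5, group 17.
Adding an electron releases more energy for atoms nearer the top right (short of the noble gases).
All lie in period 5, so electron affinity increases left to right.
So from highest to lowest: I > Te > Sn > In > Sr.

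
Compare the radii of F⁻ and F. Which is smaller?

F

Forming F⁻ adds 1 electron to F. More electron–electron repulsion in the same shell, with unchanged nuclear charge, lets the cloud expand.
An anion is larger than its parent atom: F⁻ > F.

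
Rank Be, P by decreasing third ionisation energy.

The third ionization energy removes an electron from the +2 ion. For each element: Be²⁺ is the bare [He] core; P²⁺ still has 3 valence electrons.
Breaking into a closed-shell core is much more expensive than removing a leftover valence electron — Be has the largest IE_3 here.
Tabulated IE_3 (kJ/mol): Be 14849, P 2914.
So the third ionization energies run P < Be.

Be > P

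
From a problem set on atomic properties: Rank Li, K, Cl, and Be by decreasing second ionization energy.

Li > K > Cl > Be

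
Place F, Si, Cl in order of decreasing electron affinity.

Cl, F, Si

F is in period 2, group 17; Si is in period 3, group 14; Cl is in period 3, group 17.
Electron affinity generally becomes more exothermic across a period toward the halogens and less exothermic down a group.
Here both period and group differ, so the two effects have to be weighed against each other.
F > Si: relative to Si, both the across-period and down-group shifts push F's electron affinity up.
Cl > F: this pair runs against the simple trend — see the exception note.
Note the exception: Cl has a higher electron affinity than F, contrary to the simple trend — F's small 2p subshell makes the incoming electron feel strong e⁻–e⁻ repulsion, so Cl actually releases more energy on gaining an electron.
Approximate values (kJ/mol): F 328, Si 134, Cl 349.
So from highest to lowest: Cl > F > Si.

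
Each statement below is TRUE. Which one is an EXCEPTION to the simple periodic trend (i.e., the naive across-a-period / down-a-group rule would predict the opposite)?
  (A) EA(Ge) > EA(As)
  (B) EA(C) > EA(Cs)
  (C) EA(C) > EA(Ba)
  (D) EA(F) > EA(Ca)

(A)

The general trend: electron affinity increases across a period and decreases down a group.
(A) Ge (period 4, group 14) vs As (period 4, group 15): the stated order contradicts the simple trend.
(B) C (period 2, group 14) vs Cs (period 6, group 1): the stated order agrees with the simple trend.
(C) C (period 2, group 14) vs Ba (period 6, group 2): the stated order agrees with the simple trend.
(D) F (period 2, group 17) vs Ca (period 4, group 2): the stated order agrees with the simple trend.
The exception is (A): adding an electron to As's half-filled 4p³ is unfavourable, so Ge (4p²) has the more exothermic EA.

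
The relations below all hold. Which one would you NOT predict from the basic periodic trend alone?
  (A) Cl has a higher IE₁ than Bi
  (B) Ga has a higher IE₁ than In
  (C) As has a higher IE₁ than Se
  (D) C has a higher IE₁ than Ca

(C)

The general trend: IE₁ increases across a period and decreases down a group.
(A) Cl (period 3, group 17) vs Bi (period 6, group 15): the stated order agrees with the simple trend.
(B) Ga (period 4, group 13) vs In (period 5, group 13): the stated order agrees with the simple trend.
(C) As (period 4, group 15) vs Se (period 4, group 16): the stated order contradicts the simple trend.
(D) C (period 2, group 14) vs Ca (period 4, group 2): the stated order agrees with the simple trend.
The exception is (C): Se (4p⁴) ionizes more easily than half-filled As (4p³).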